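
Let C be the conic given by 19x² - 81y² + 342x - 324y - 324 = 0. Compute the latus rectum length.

38/9

19(x² + 18x) -81(y² + 4y) = 324
19(x + 9)² -81(y + 2)² = 324 + 1539 - 324 = 1539
Divide through by 1539 to get (x + 9)²/81 - (y + 2)²/19 = 1.
Hyperbola, center (-9, -2), transverse axis horizontal; a² = 81, b² = 19.
Latus rectum length = 2b²/a = 2·19/9 = 38/9.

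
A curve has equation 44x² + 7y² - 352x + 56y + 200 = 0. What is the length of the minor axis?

Rearranging, 44(x² - 8x) + 7(y² + 8y) = -200.
44(x - 4)² + 7(y + 4)² = -200 + 704 + 112 = 616
Divide through by 616 to get (x - 4)²/14 + (y + 4)²/88 = 1.
Ellipse, center (4, -4), major axis vertical; a² = 88, b² = 14.
b² = 14 so b = √14; the minor axis has length 2b = 2√14.

2√14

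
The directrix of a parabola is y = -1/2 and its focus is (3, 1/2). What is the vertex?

The vertex is the midpoint between the focus and the directrix along the axis of symmetry.
Axis is vertical (directrix is horizontal). Vertex y-coordinate = (1/2 + (-1/2))/2 = 0; x-coordinate = 3.

(3, 0)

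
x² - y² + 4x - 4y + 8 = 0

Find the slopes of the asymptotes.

1 and -1

Group the x- and y-terms: (x² + 4x) -(y² + 4y) = -8
Completing the square gives (x + 2)² -(y + 2)² = -8 + 4 - 4 = -8.
Divide through by -8 to get (y + 2)²/8 - (x + 2)²/8 = 1.
Hyperbola, center (-2, -2), transverse axis vertical; a² = 8, b² = 8.
For a vertical hyperbola the asymptotes have slope ±a/b.
Here that is ±2√2/2√2 = ±1.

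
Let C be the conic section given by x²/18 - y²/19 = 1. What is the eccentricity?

Center (0, 0). The positive term is the x-term, so the transverse axis is horizontal; a² = 18, b² = 19.
c² = a² + b² = 37, so c = √37.
e = c/a = √37/3√2 = √74/6.

e = √74/6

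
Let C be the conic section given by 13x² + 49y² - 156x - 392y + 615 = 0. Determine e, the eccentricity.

Collect terms: 13(x² - 12x) + 49(y² - 8y) = -615
Complete the square: 13(x - 6)² + 49(y - 4)² = -615 + 468 + 784 = 637
Dividing both sides by 637: (x - 6)²/49 + (y - 4)²/13 = 1
Ellipse, center (6, 4), major axis horizontal; a² = 49, b² = 13.
c² = a² - b² = 36, so c = 6.
e = c/a = 6/7.

e = 6/7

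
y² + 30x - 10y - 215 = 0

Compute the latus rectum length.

30

Only y is squared. Complete the square in y: (y - 5)² = -30(x - 8).
Vertex (8, 5); 4p = -30 so p = -15/2. Opens left.
Latus rectum length = |4p| = 30.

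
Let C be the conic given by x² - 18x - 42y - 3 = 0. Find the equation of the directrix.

Only x is squared. Complete the square in x: (x - 9)² = 42(y + 2).
Vertex (9, -2); 4p = 42 so p = 21/2. Opens up.
Directrix is the horizontal line y = k − p = -2 − (21/2) = -25/2.

y = -25/2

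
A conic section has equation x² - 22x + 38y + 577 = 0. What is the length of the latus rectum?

38

Only x is squared. Complete the square in x: (x - 11)² = -38(y + 12).
Vertex (11, -12); 4p = -38 so p = -19/2. Opens down.
Latus rectum length = |4p| = 38.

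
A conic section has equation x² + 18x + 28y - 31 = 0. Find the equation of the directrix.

y = 11

Only x is squared. Complete the square in x: (x + 9)² = -28(y - 4).
Vertex (-9, 4); 4p = -28 so p = -7. Opens down.
Directrix is the horizontal line y = k − p = 4 − (-7) = 11.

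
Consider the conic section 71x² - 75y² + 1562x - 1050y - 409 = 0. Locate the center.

Rearranging, 71(x² + 22x) -75(y² + 14y) = 409.
Complete the square in x and y: 71(x + 11)² -75(y + 7)² = 409 + 8591 - 3675 = 5325
Divide through by 5325 to get (x + 11)²/75 - (y + 7)²/71 = 1.
Hyperbola with center (-11, -7).

(-11, -7)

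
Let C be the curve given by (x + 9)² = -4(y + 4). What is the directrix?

Vertex (-9, -4); 4p = -4 so p = -1. Opens down.
Directrix is the horizontal line y = k − p = -4 − (-1) = -3.

y = -3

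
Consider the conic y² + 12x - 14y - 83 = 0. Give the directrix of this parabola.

x = 14

Only y is squared. Complete the square in y: (y - 7)² = -12(x - 11).
Vertex (11, 7); 4p = -12 so p = -3. Opens left.
Directrix is the vertical line x = h − p = 11 − (-3) = 14.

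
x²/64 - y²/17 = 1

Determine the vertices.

(-8, 0) and (8, 0)

Center (0, 0). The positive term is the x-term, so the transverse axis is horizontal; a² = 64, b² = 17.
a = 8. Vertices at (h ± a, k).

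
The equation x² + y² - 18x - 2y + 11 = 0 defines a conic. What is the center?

(9, 1)

Rearranging, (x² - 18x) + (y² - 2y) = -11.
Complete the square: (x - 9)² + (y - 1)² = -11 + 81 + 1 = 71
So (x - 9)² + (y - 1)² = 71.
Circle centered at (9, 1) with r² = 71.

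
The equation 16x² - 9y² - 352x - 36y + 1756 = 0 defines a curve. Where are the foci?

Group: 16(x² - 22x) -9(y² + 4y) = -1756
16(x - 11)² -9(y + 2)² = -1756 + 1936 - 36 = 144
Divide through by 144 to get (x - 11)²/9 - (y + 2)²/16 = 1.
Hyperbola, center (11, -2), transverse axis horizontal; a² = 9, b² = 16.
c² = a² + b² = 9 + 16 = 25, so c = 5.
Foci lie on the horizontal axis through the center: (h ± c, k).

(6, -2) and (16, -2)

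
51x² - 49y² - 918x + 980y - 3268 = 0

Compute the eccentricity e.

Collect terms: 51(x² - 18x) -49(y² - 20y) = 3268
51(x - 9)² -49(y - 10)² = 3268 + 4131 - 4900 = 2499
Dividing both sides by 2499: (x - 9)²/49 - (y - 10)²/51 = 1
Hyperbola, center (9, 10), transverse axis horizontal; a² = 49, b² = 51.
c² = a² + b² = 100, so c = 10.
e = c/a = 10/7.

e = 10/7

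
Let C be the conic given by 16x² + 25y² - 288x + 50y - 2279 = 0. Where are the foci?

Rearranging, 16(x² - 18x) + 25(y² + 2y) = 2279.
Complete the square: 16(x - 9)² + 25(y + 1)² = 2279 + 1296 + 25 = 3600
Divide through by 3600 to get (x - 9)²/225 + (y + 1)²/144 = 1.
Ellipse, center (9, -1), major axis horizontal; a² = 225, b² = 144.
c² = a² - b² = 225 - 144 = 81, so c = 9.
Foci lie on the horizontal axis through the center: (h ± c, k).

(0, -1) and (18, -1)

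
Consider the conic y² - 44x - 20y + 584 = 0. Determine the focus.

Only y is squared. Complete the square in y: (y - 10)² = 44(x - 11).
Vertex (11, 10); 4p = 44 so p = 11. Opens right.
Focus is p units from the vertex along the axis: (h + p, k).

(22, 10)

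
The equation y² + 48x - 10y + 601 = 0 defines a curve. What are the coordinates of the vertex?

Only y is squared. Complete the square in y: (y - 5)² = -48(x + 12).
Vertex (-12, 5); 4p = -48 so p = -12. Opens left.

(-12, 5)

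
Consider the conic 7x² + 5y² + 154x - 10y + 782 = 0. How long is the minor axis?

2√10

Collect terms: 7(x² + 22x) + 5(y² - 2y) = -782
Complete the square in x and y: 7(x + 11)² + 5(y - 1)² = -782 + 847 + 5 = 70
Divide through by 70 to get (x + 11)²/10 + (y - 1)²/14 = 1.
Ellipse, center (-11, 1), major axis vertical; a² = 14, b² = 10.
b² = 10 so b = √10; the minor axis has length 2b = 2√10.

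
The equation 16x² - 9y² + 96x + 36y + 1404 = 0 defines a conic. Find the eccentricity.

Collect terms: 16(x² + 6x) -9(y² - 4y) = -1404
16(x + 3)² -9(y - 2)² = -1404 + 144 - 36 = -1296
Divide through by -1296 to get (y - 2)²/144 - (x + 3)²/81 = 1.
Hyperbola, center (-3, 2), transverse axis vertical; a² = 144, b² = 81.
c² = a² + b² = 225, so c = 15.
e = c/a = 15/12 = 5/4.

e = 5/4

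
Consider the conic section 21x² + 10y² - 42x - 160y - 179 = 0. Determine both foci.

21(x² - 2x) + 10(y² - 16y) = 179
Complete the square in x and y: 21(x - 1)² + 10(y - 8)² = 179 + 21 + 640 = 840
Divide through by 840 to get (x - 1)²/40 + (y - 8)²/84 = 1.
Ellipse, center (1, 8), major axis vertical; a² = 84, b² = 40.
c² = a² - b² = 84 - 40 = 44, so c = 2√11.
Foci lie on the vertical axis through the center: (h, k ± c).

(1, 8 - 2√11) and (1, 8 + 2√11)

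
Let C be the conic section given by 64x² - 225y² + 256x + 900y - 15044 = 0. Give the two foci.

(-19, 2) and (15, 2)

Group the x- and y-terms: 64(x² + 4x) -225(y² - 4y) = 15044
64(x + 2)² -225(y - 2)² = 15044 + 256 - 900 = 14400
Divide by 14400: (x + 2)²/225 - (y - 2)²/64 = 1
Hyperbola, center (-2, 2), transverse axis horizontal; a² = 225, b² = 64.
c² = a² + b² = 225 + 64 = 289, so c = 17.
Foci lie on the horizontal axis through the center: (h ± c, k).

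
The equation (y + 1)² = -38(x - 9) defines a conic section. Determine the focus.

Vertex (9, -1); 4p = -38 so p = -19/2. Opens left.
Focus is p units from the vertex along the axis: (h + p, k).

(-1/2, -1)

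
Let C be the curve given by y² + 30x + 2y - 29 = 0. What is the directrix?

Only y is squared. Complete the square in y: (y + 1)² = -30(x - 1).
Vertex (1, -1); 4p = -30 so p = -15/2. Opens left.
Directrix is the vertical line x = h − p = 1 − (-15/2) = 17/2.

x = 17/2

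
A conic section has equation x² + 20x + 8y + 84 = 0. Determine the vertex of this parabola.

(-10, 2)

Only x is squared. Complete the square in x: (x + 10)² = -8(y - 2).
Vertex (-10, 2); 4p = -8 so p = -2. Opens down.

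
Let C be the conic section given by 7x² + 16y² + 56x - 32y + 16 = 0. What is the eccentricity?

e = 3/4

Collect terms: 7(x² + 8x) + 16(y² - 2y) = -16
Completing the square gives 7(x + 4)² + 16(y - 1)² = -16 + 112 + 16 = 112.
Divide through by 112 to get (x + 4)²/16 + (y - 1)²/7 = 1.
Ellipse, center (-4, 1), major axis horizontal; a² = 16, b² = 7.
c² = a² - b² = 9, so c = 3.
e = c/a = 3/4.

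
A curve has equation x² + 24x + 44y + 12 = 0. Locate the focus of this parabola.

Only x is squared. Complete the square in x: (x + 12)² = -44(y - 3).
Vertex (-12, 3); 4p = -44 so p = -11. Opens down.
Focus is p units from the vertex along the axis: (h, k + p).

(-12, -8)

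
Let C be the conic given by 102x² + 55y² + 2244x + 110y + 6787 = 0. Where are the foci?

(-11, -1 - √47) and (-11, -1 + √47)

Collect terms: 102(x² + 22x) + 55(y² + 2y) = -6787
Complete the square in x and y: 102(x + 11)² + 55(y + 1)² = -6787 + 12342 + 55 = 5610
Divide by 5610: (x + 11)²/55 + (y + 1)²/102 = 1
Ellipse, center (-11, -1), major axis vertical; a² = 102, b² = 55.
c² = a² - b² = 102 - 55 = 47, so c = √47.
Foci lie on the vertical axis through the center: (h, k ± c).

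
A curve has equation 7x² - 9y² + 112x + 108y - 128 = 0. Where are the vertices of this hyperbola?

(-14, 6) and (-2, 6)

7(x² + 16x) -9(y² - 12y) = 128
Complete the square in x and y: 7(x + 8)² -9(y - 6)² = 128 + 448 - 324 = 252
Divide by 252: (x + 8)²/36 - (y - 6)²/28 = 1
Hyperbola, center (-8, 6), transverse axis horizontal; a² = 36, b² = 28.
a = 6. Vertices at (h ± a, k).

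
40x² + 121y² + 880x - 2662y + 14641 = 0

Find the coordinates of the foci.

Collect terms: 40(x² + 22x) + 121(y² - 22y) = -14641
Completing the square gives 40(x + 11)² + 121(y - 11)² = -14641 + 4840 + 14641 = 4840.
Divide through by 4840 to get (x + 11)²/121 + (y - 11)²/40 = 1.
Ellipse, center (-11, 11), major axis horizontal; a² = 121, b² = 40.
c² = a² - b² = 121 - 40 = 81, so c = 9.
Foci lie on the horizontal axis through the center: (h ± c, k).

(-20, 11) and (-2, 11)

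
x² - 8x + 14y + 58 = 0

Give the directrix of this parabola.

Only x is squared. Complete the square in x: (x - 4)² = -14(y + 3).
Vertex (4, -3); 4p = -14 so p = -7/2. Opens down.
Directrix is the horizontal line y = k − p = -3 − (-7/2) = 1/2.

y = 1/2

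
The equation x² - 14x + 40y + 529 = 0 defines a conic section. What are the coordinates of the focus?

Only x is squared. Complete the square in x: (x - 7)² = -40(y + 12).
Vertex (7, -12); 4p = -40 so p = -10. Opens down.
Focus is p units from the vertex along the axis: (h, k + p).

(7, -22)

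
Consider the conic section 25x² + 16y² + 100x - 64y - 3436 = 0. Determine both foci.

25(x² + 4x) + 16(y² - 4y) = 3436
Complete the square in x and y: 25(x + 2)² + 16(y - 2)² = 3436 + 100 + 64 = 3600
Dividing both sides by 3600: (x + 2)²/144 + (y - 2)²/225 = 1
Ellipse, center (-2, 2), major axis vertical; a² = 225, b² = 144.
c² = a² - b² = 225 - 144 = 81, so c = 9.
Foci lie on the vertical axis through the center: (h, k ± c).

(-2, -7) and (-2, 11)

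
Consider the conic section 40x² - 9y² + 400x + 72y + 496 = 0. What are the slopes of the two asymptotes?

2√10/3 and -2√10/3

Group the x- and y-terms: 40(x² + 10x) -9(y² - 8y) = -496
Complete the square in x and y: 40(x + 5)² -9(y - 4)² = -496 + 1000 - 144 = 360
Divide by 360: (x + 5)²/9 - (y - 4)²/40 = 1
Hyperbola, center (-5, 4), transverse axis horizontal; a² = 9, b² = 40.
For a horizontal hyperbola the asymptotes have slope ±b/a.
Here that is ±2√10/3.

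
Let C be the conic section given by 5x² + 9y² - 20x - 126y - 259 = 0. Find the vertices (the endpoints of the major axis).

(-10, 7) and (14, 7)

Collect terms: 5(x² - 4x) + 9(y² - 14y) = 259
Completing the square gives 5(x - 2)² + 9(y - 7)² = 259 + 20 + 441 = 720.
Dividing both sides by 720: (x - 2)²/144 + (y - 7)²/80 = 1
Ellipse, center (2, 7), major axis horizontal; a² = 144, b² = 80.
a = 12. Vertices at (h ± a, k).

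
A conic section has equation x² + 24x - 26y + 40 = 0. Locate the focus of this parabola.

Only x is squared. Complete the square in x: (x + 12)² = 26(y + 4).
Vertex (-12, -4); 4p = 26 so p = 13/2. Opens up.
Focus is p units from the vertex along the axis: (h, k + p).

(-12, 5/2)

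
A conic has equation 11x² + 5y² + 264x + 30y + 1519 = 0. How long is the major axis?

2√22

11(x² + 24x) + 5(y² + 6y) = -1519
Complete the square in x and y: 11(x + 12)² + 5(y + 3)² = -1519 + 1584 + 45 = 110
Divide by 110: (x + 12)²/10 + (y + 3)²/22 = 1
Ellipse, center (-12, -3), major axis vertical; a² = 22, b² = 10.
a² = 22 so a = √22; the major axis has length 2a = 2√22.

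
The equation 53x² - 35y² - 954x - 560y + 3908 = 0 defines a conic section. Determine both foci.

(9, -8 - 2√22) and (9, -8 + 2√22)

Rearranging, 53(x² - 18x) -35(y² + 16y) = -3908.
Complete the square: 53(x - 9)² -35(y + 8)² = -3908 + 4293 - 2240 = -1855
Divide by -1855: (y + 8)²/53 - (x - 9)²/35 = 1
Hyperbola, center (9, -8), transverse axis vertical; a² = 53, b² = 35.
c² = a² + b² = 53 + 35 = 88, so c = 2√22.
Foci lie on the vertical axis through the center: (h, k ± c).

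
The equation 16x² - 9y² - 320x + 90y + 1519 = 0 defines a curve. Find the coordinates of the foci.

(10, 0) and (10, 10)

Group: 16(x² - 20x) -9(y² - 10y) = -1519
Completing the square gives 16(x - 10)² -9(y - 5)² = -1519 + 1600 - 225 = -144.
Divide by -144: (y - 5)²/16 - (x - 10)²/9 = 1
Hyperbola, center (10, 5), transverse axis vertical; a² = 16, b² = 9.
c² = a² + b² = 16 + 9 = 25, so c = 5.
Foci lie on the vertical axis through the center: (h, k ± c).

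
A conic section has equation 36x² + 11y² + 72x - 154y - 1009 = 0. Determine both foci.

(-1, -3) and (-1, 17)

36(x² + 2x) + 11(y² - 14y) = 1009
36(x + 1)² + 11(y - 7)² = 1009 + 36 + 539 = 1584
Dividing both sides by 1584: (x + 1)²/44 + (y - 7)²/144 = 1
Ellipse, center (-1, 7), major axis vertical; a² = 144, b² = 44.
c² = a² - b² = 144 - 44 = 100, so c = 10.
Foci lie on the vertical axis through the center: (h, k ± c).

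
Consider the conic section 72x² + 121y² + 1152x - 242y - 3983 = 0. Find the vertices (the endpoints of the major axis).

Collect terms: 72(x² + 16x) + 121(y² - 2y) = 3983
72(x + 8)² + 121(y - 1)² = 3983 + 4608 + 121 = 8712
Divide through by 8712 to get (x + 8)²/121 + (y - 1)²/72 = 1.
Ellipse, center (-8, 1), major axis horizontal; a² = 121, b² = 72.
a = 11. Vertices at (h ± a, k).

(-19, 1) and (3, 1)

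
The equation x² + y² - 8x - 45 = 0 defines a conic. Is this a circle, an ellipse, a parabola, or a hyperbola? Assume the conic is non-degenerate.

circle

No xy term. Coefficients of x² and y² are A = 1, C = 1.
A = C (same sign) ⇒ circle.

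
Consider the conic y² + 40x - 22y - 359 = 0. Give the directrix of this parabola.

Only y is squared. Complete the square in y: (y - 11)² = -40(x - 12).
Vertex (12, 11); 4p = -40 so p = -10. Opens left.
Directrix is the vertical line x = h − p = 12 − (-10) = 22.

x = 22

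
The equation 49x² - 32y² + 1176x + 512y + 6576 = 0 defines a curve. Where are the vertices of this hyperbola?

Group: 49(x² + 24x) -32(y² - 16y) = -6576
Complete the square in x and y: 49(x + 12)² -32(y - 8)² = -6576 + 7056 - 2048 = -1568
Divide by -1568: (y - 8)²/49 - (x + 12)²/32 = 1
Hyperbola, center (-12, 8), transverse axis vertical; a² = 49, b² = 32.
a = 7. Vertices at (h, k ± a).

(-12, 1) and (-12, 15)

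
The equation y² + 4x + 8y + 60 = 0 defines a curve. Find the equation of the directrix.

Only y is squared. Complete the square in y: (y + 4)² = -4(x + 11).
Vertex (-11, -4); 4p = -4 so p = -1. Opens left.
Directrix is the vertical line x = h − p = -11 − (-1) = -10.

x = -10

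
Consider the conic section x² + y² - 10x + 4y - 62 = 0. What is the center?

(5, -2)

(x² - 10x) + (y² + 4y) = 62
Completing the square gives (x - 5)² + (y + 2)² = 62 + 25 + 4 = 91.
So (x - 5)² + (y + 2)² = 91.
Circle centered at (5, -2) with r² = 91.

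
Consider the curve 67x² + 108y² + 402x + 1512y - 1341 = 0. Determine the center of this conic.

Group the x- and y-terms: 67(x² + 6x) + 108(y² + 14y) = 1341
Completing the square gives 67(x + 3)² + 108(y + 7)² = 1341 + 603 + 5292 = 7236.
Divide by 7236: (x + 3)²/108 + (y + 7)²/67 = 1
Ellipse with center (-3, -7).

(-3, -7)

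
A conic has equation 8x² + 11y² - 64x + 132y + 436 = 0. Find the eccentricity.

Collect terms: 8(x² - 8x) + 11(y² + 12y) = -436
Complete the square: 8(x - 4)² + 11(y + 6)² = -436 + 128 + 396 = 88
Divide by 88: (x - 4)²/11 + (y + 6)²/8 = 1
Ellipse, center (4, -6), major axis horizontal; a² = 11, b² = 8.
c² = a² - b² = 3, so c = √3.
e = c/a = √3/√11 = √33/11.

e = √33/11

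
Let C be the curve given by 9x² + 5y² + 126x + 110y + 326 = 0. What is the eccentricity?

e = 2/3

Rearranging, 9(x² + 14x) + 5(y² + 22y) = -326.
Complete the square: 9(x + 7)² + 5(y + 11)² = -326 + 441 + 605 = 720
Divide through by 720 to get (x + 7)²/80 + (y + 11)²/144 = 1.
Ellipse, center (-7, -11), major axis vertical; a² = 144, b² = 80.
c² = a² - b² = 64, so c = 8.
e = c/a = 8/12 = 2/3.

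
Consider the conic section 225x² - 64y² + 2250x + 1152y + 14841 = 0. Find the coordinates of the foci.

(-5, -8) and (-5, 26)

Group: 225(x² + 10x) -64(y² - 18y) = -14841
Completing the square gives 225(x + 5)² -64(y - 9)² = -14841 + 5625 - 5184 = -14400.
Divide through by -14400 to get (y - 9)²/225 - (x + 5)²/64 = 1.
Hyperbola, center (-5, 9), transverse axis vertical; a² = 225, b² = 64.
c² = a² + b² = 225 + 64 = 289, so c = 17.
Foci lie on the vertical axis through the center: (h, k ± c).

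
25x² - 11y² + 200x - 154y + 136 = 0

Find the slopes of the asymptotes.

5√11/11 and -5√11/11

Rearranging, 25(x² + 8x) -11(y² + 14y) = -136.
Complete the square: 25(x + 4)² -11(y + 7)² = -136 + 400 - 539 = -275
Divide through by -275 to get (y + 7)²/25 - (x + 4)²/11 = 1.
Hyperbola, center (-4, -7), transverse axis vertical; a² = 25, b² = 11.
For a vertical hyperbola the asymptotes have slope ±a/b.
Here that is ±5/√11 = ±5√11/11.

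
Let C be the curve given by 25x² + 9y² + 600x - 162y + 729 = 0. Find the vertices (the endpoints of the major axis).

Group: 25(x² + 24x) + 9(y² - 18y) = -729
Complete the square in x and y: 25(x + 12)² + 9(y - 9)² = -729 + 3600 + 729 = 3600
Dividing both sides by 3600: (x + 12)²/144 + (y - 9)²/400 = 1
Ellipse, center (-12, 9), major axis vertical; a² = 400, b² = 144.
a = 20. Vertices at (h, k ± a).

(-12, -11) and (-12, 29)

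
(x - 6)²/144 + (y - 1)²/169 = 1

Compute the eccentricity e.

e = 5/13

Center (6, 1). The larger denominator 169 sits under the y-term, so the major axis is vertical; a² = 169, b² = 144.
c² = a² - b² = 25, so c = 5.
e = c/a = 5/13.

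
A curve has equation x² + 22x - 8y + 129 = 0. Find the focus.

Only x is squared. Complete the square in x: (x + 11)² = 8(y - 1).
Vertex (-11, 1); 4p = 8 so p = 2. Opens up.
Focus is p units from the vertex along the axis: (h, k + p).

(-11, 3)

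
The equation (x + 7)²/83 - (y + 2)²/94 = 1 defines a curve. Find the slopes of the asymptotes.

Center (-7, -2). The positive term is the x-term, so the transverse axis is horizontal; a² = 83, b² = 94.
For a horizontal hyperbola the asymptotes have slope ±b/a.
Here that is ±√94/√83 = ±√7802/83.

√7802/83 and -√7802/83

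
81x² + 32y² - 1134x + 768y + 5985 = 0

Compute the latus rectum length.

Rearranging, 81(x² - 14x) + 32(y² + 24y) = -5985.
81(x - 7)² + 32(y + 12)² = -5985 + 3969 + 4608 = 2592
Divide by 2592: (x - 7)²/32 + (y + 12)²/81 = 1
Ellipse, center (7, -12), major axis vertical; a² = 81, b² = 32.
Latus rectum length = 2b²/a = 2·32/9 = 64/9.

64/9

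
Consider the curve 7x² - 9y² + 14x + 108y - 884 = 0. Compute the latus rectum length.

14

7(x² + 2x) -9(y² - 12y) = 884
7(x + 1)² -9(y - 6)² = 884 + 7 - 324 = 567
Divide by 567: (x + 1)²/81 - (y - 6)²/63 = 1
Hyperbola, center (-1, 6), transverse axis horizontal; a² = 81, b² = 63.
Latus rectum length = 2b²/a = 2·63/9 = 14.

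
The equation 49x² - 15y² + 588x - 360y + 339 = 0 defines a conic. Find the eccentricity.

e = 8/7

Group: 49(x² + 12x) -15(y² + 24y) = -339
49(x + 6)² -15(y + 12)² = -339 + 1764 - 2160 = -735
Dividing both sides by -735: (y + 12)²/49 - (x + 6)²/15 = 1
Hyperbola, center (-6, -12), transverse axis vertical; a² = 49, b² = 15.
c² = a² + b² = 64, so c = 8.
e = c/a = 8/7.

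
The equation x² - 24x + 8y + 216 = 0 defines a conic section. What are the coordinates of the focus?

Only x is squared. Complete the square in x: (x - 12)² = -8(y + 9).
Vertex (12, -9); 4p = -8 so p = -2. Opens down.
Focus is p units from the vertex along the axis: (h, k + p).

(12, -11)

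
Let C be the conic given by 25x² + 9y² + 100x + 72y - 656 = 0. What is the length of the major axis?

20

Collect terms: 25(x² + 4x) + 9(y² + 8y) = 656
Complete the square in x and y: 25(x + 2)² + 9(y + 4)² = 656 + 100 + 144 = 900
Divide by 900: (x + 2)²/36 + (y + 4)²/100 = 1
Ellipse, center (-2, -4), major axis vertical; a² = 100, b² = 36.
a² = 100 so a = 10; the major axis has length 2a = 20.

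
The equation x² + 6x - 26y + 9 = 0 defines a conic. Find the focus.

Only x is squared. Complete the square in x: (x + 3)² = 26y.
Vertex (-3, 0); 4p = 26 so p = 13/2. Opens up.
Focus is p units from the vertex along the axis: (h, k + p).

(-3, 13/2)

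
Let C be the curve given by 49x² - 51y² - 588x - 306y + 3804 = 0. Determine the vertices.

Rearranging, 49(x² - 12x) -51(y² + 6y) = -3804.
Complete the square in x and y: 49(x - 6)² -51(y + 3)² = -3804 + 1764 - 459 = -2499
Dividing both sides by -2499: (y + 3)²/49 - (x - 6)²/51 = 1
Hyperbola, center (6, -3), transverse axis vertical; a² = 49, b² = 51.
a = 7. Vertices at (h, k ± a).

(6, -10) and (6, 4)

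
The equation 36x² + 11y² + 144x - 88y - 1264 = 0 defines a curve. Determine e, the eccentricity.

Group the x- and y-terms: 36(x² + 4x) + 11(y² - 8y) = 1264
Completing the square gives 36(x + 2)² + 11(y - 4)² = 1264 + 144 + 176 = 1584.
Divide by 1584: (x + 2)²/44 + (y - 4)²/144 = 1
Ellipse, center (-2, 4), major axis vertical; a² = 144, b² = 44.
c² = a² - b² = 100, so c = 10.
e = c/a = 10/12 = 5/6.

e = 5/6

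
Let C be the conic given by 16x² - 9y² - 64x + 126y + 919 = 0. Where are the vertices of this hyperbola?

Collect terms: 16(x² - 4x) -9(y² - 14y) = -919
Complete the square: 16(x - 2)² -9(y - 7)² = -919 + 64 - 441 = -1296
Divide by -1296: (y - 7)²/144 - (x - 2)²/81 = 1
Hyperbola, center (2, 7), transverse axis vertical; a² = 144, b² = 81.
a = 12. Vertices at (h, k ± a).

(2, -5) and (2, 19)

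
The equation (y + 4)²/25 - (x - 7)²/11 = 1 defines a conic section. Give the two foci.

Center (7, -4). The positive term is the y-term, so the transverse axis is vertical; a² = 25, b² = 11.
c² = a² + b² = 25 + 11 = 36, so c = 6.
Foci lie on the vertical axis through the center: (h, k ± c).

(7, -10) and (7, 2)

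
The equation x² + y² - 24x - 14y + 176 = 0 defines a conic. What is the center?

Group: (x² - 24x) + (y² - 14y) = -176
Completing the square gives (x - 12)² + (y - 7)² = -176 + 144 + 49 = 17.
So (x - 12)² + (y - 7)² = 17.
Circle centered at (12, 7) with r² = 17.

(12, 7)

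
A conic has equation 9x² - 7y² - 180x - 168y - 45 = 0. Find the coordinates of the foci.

Rearranging, 9(x² - 20x) -7(y² + 24y) = 45.
Completing the square gives 9(x - 10)² -7(y + 12)² = 45 + 900 - 1008 = -63.
Divide by -63: (y + 12)²/9 - (x - 10)²/7 = 1
Hyperbola, center (10, -12), transverse axis vertical; a² = 9, b² = 7.
c² = a² + b² = 9 + 7 = 16, so c = 4.
Foci lie on the vertical axis through the center: (h, k ± c).

(10, -16) and (10, -8)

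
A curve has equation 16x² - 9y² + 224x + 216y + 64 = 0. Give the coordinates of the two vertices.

16(x² + 14x) -9(y² - 24y) = -64
Complete the square: 16(x + 7)² -9(y - 12)² = -64 + 784 - 1296 = -576
Divide through by -576 to get (y - 12)²/64 - (x + 7)²/36 = 1.
Hyperbola, center (-7, 12), transverse axis vertical; a² = 64, b² = 36.
a = 8. Vertices at (h, k ± a).

(-7, 4) and (-7, 20)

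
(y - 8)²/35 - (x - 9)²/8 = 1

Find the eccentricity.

Center (9, 8). The positive term is the y-term, so the transverse axis is vertical; a² = 35, b² = 8.
c² = a² + b² = 43, so c = √43.
e = c/a = √43/√35 = √1505/35.

e = √1505/35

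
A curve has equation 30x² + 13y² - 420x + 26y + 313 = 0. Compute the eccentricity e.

e = √510/30

Group: 30(x² - 14x) + 13(y² + 2y) = -313
Completing the square gives 30(x - 7)² + 13(y + 1)² = -313 + 1470 + 13 = 1170.
Divide through by 1170 to get (x - 7)²/39 + (y + 1)²/90 = 1.
Ellipse, center (7, -1), major axis vertical; a² = 90, b² = 39.
c² = a² - b² = 51, so c = √51.
e = c/a = √51/3√10 = √510/30.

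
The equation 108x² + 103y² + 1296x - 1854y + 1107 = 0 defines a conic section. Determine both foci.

(-6, 9 - √5) and (-6, 9 + √5)

Group the x- and y-terms: 108(x² + 12x) + 103(y² - 18y) = -1107
108(x + 6)² + 103(y - 9)² = -1107 + 3888 + 8343 = 11124
Divide by 11124: (x + 6)²/103 + (y - 9)²/108 = 1
Ellipse, center (-6, 9), major axis vertical; a² = 108, b² = 103.
c² = a² - b² = 108 - 103 = 5, so c = √5.
Foci lie on the vertical axis through the center: (h, k ± c).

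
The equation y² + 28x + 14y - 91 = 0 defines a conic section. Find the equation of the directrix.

Only y is squared. Complete the square in y: (y + 7)² = -28(x - 5).
Vertex (5, -7); 4p = -28 so p = -7. Opens left.
Directrix is the vertical line x = h − p = 5 − (-7) = 12.

x = 12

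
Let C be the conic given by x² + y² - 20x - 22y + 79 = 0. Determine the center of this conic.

(10, 11)

(x² - 20x) + (y² - 22y) = -79
Complete the square: (x - 10)² + (y - 11)² = -79 + 100 + 121 = 142
So (x - 10)² + (y - 11)² = 142.
Circle centered at (10, 11) with r² = 142.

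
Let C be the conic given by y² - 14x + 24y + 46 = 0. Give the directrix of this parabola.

x = -21/2

Only y is squared. Complete the square in y: (y + 12)² = 14(x + 7).
Vertex (-7, -12); 4p = 14 so p = 7/2. Opens right.
Directrix is the vertical line x = h − p = -7 − (7/2) = -21/2.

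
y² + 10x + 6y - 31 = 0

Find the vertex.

Only y is squared. Complete the square in y: (y + 3)² = -10(x - 4).
Vertex (4, -3); 4p = -10 so p = -5/2. Opens left.

(4, -3)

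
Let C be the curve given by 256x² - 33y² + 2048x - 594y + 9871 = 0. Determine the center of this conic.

(-4, -9)

Collect terms: 256(x² + 8x) -33(y² + 18y) = -9871
Completing the square gives 256(x + 4)² -33(y + 9)² = -9871 + 4096 - 2673 = -8448.
Divide by -8448: (y + 9)²/256 - (x + 4)²/33 = 1
Hyperbola with center (-4, -9).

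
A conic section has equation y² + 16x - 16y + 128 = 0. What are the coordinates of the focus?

(-8, 8)

Only y is squared. Complete the square in y: (y - 8)² = -16(x + 4).
Vertex (-4, 8); 4p = -16 so p = -4. Opens left.
Focus is p units from the vertex along the axis: (h + p, k).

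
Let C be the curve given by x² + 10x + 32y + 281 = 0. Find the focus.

Only x is squared. Complete the square in x: (x + 5)² = -32(y + 8).
Vertex (-5, -8); 4p = -32 so p = -8. Opens down.
Focus is p units from the vertex along the axis: (h, k + p).

(-5, -16)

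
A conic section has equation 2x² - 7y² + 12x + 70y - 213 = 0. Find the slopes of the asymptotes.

2(x² + 6x) -7(y² - 10y) = 213
Complete the square in x and y: 2(x + 3)² -7(y - 5)² = 213 + 18 - 175 = 56
Dividing both sides by 56: (x + 3)²/28 - (y - 5)²/8 = 1
Hyperbola, center (-3, 5), transverse axis horizontal; a² = 28, b² = 8.
For a horizontal hyperbola the asymptotes have slope ±b/a.
Here that is ±2√2/2√7 = ±√14/7.

√14/7 and -√14/7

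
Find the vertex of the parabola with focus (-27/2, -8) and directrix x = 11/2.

(-4, -8)

The vertex is the midpoint between the focus and the directrix along the axis of symmetry.
Axis is horizontal (directrix is vertical). Vertex x-coordinate = (-27/2 + 11/2)/2 = -4; y-coordinate = -8.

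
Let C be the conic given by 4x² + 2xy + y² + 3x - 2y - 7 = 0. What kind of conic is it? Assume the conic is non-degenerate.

A = 4, B = 2, C = 1.
Discriminant B² − 4AC = 2² − 4·4·1 = -12.
B² − 4AC < 0 ⇒ ellipse.

ellipse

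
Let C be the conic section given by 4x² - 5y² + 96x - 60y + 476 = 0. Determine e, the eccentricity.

e = 3/2

Collect terms: 4(x² + 24x) -5(y² + 12y) = -476
Completing the square gives 4(x + 12)² -5(y + 6)² = -476 + 576 - 180 = -80.
Divide through by -80 to get (y + 6)²/16 - (x + 12)²/20 = 1.
Hyperbola, center (-12, -6), transverse axis vertical; a² = 16, b² = 20.
c² = a² + b² = 36, so c = 6.
e = c/a = 6/4 = 3/2.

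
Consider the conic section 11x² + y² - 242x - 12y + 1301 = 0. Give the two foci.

Group the x- and y-terms: 11(x² - 22x) + (y² - 12y) = -1301
Complete the square in x and y: 11(x - 11)² + (y - 6)² = -1301 + 1331 + 36 = 66
Divide through by 66 to get (x - 11)²/6 + (y - 6)²/66 = 1.
Ellipse, center (11, 6), major axis vertical; a² = 66, b² = 6.
c² = a² - b² = 66 - 6 = 60, so c = 2√15.
Foci lie on the vertical axis through the center: (h, k ± c).

(11, 6 - 2√15) and (11, 6 + 2√15)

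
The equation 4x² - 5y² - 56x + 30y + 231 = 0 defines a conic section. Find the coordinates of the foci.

(7, -3) and (7, 9)

Group: 4(x² - 14x) -5(y² - 6y) = -231
Complete the square in x and y: 4(x - 7)² -5(y - 3)² = -231 + 196 - 45 = -80
Divide by -80: (y - 3)²/16 - (x - 7)²/20 = 1
Hyperbola, center (7, 3), transverse axis vertical; a² = 16, b² = 20.
c² = a² + b² = 16 + 20 = 36, so c = 6.
Foci lie on the vertical axis through the center: (h, k ± c).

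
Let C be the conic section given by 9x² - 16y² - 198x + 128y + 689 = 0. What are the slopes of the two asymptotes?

Group the x- and y-terms: 9(x² - 22x) -16(y² - 8y) = -689
Completing the square gives 9(x - 11)² -16(y - 4)² = -689 + 1089 - 256 = 144.
Dividing both sides by 144: (x - 11)²/16 - (y - 4)²/9 = 1
Hyperbola, center (11, 4), transverse axis horizontal; a² = 16, b² = 9.
For a horizontal hyperbola the asymptotes have slope ±b/a.
Here that is ±3/4.

3/4 and -3/4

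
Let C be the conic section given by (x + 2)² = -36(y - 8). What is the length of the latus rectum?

36

Vertex (-2, 8); 4p = -36 so p = -9. Opens down.
Latus rectum length = |4p| = 36.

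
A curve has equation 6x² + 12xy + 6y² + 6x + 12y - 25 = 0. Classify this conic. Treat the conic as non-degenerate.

parabola

A = 6, B = 12, C = 6.
Discriminant B² − 4AC = 12² − 4·6·6 = 0.
B² − 4AC = 0 ⇒ parabola.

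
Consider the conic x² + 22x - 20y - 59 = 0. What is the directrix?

y = -14

Only x is squared. Complete the square in x: (x + 11)² = 20(y + 9).
Vertex (-11, -9); 4p = 20 so p = 5. Opens up.
Directrix is the horizontal line y = k − p = -9 − (5) = -14.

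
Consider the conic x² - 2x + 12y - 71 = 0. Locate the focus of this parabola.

Only x is squared. Complete the square in x: (x - 1)² = -12(y - 6).
Vertex (1, 6); 4p = -12 so p = -3. Opens down.
Focus is p units from the vertex along the axis: (h, k + p).

(1, 3)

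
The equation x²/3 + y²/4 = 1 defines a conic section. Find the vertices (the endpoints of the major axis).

Center (0, 0). The larger denominator 4 sits under the y-term, so the major axis is vertical; a² = 4, b² = 3.
a = 2. Vertices at (h, k ± a).

(0, -2) and (0, 2)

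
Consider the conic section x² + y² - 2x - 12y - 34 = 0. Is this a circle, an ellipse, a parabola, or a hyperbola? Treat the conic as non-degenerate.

No xy term. Coefficients of x² and y² are A = 1, C = 1.
A = C (same sign) ⇒ circle.

circle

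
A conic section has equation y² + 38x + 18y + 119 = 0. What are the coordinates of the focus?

(-21/2, -9)

Only y is squared. Complete the square in y: (y + 9)² = -38(x + 1).
Vertex (-1, -9); 4p = -38 so p = -19/2. Opens left.
Focus is p units from the vertex along the axis: (h + p, k).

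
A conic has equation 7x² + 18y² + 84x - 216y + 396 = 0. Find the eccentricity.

7(x² + 12x) + 18(y² - 12y) = -396
Completing the square gives 7(x + 6)² + 18(y - 6)² = -396 + 252 + 648 = 504.
Divide through by 504 to get (x + 6)²/72 + (y - 6)²/28 = 1.
Ellipse, center (-6, 6), major axis horizontal; a² = 72, b² = 28.
c² = a² - b² = 44, so c = 2√11.
e = c/a = 2√11/6√2 = √22/6.

e = √22/6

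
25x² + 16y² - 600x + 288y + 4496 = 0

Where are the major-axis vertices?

(12, -14) and (12, -4)

25(x² - 24x) + 16(y² + 18y) = -4496
Complete the square in x and y: 25(x - 12)² + 16(y + 9)² = -4496 + 3600 + 1296 = 400
Divide through by 400 to get (x - 12)²/16 + (y + 9)²/25 = 1.
Ellipse, center (12, -9), major axis vertical; a² = 25, b² = 16.
a = 5. Vertices at (h, k ± a).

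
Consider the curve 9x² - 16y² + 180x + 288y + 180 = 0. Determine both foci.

(-10, -1) and (-10, 19)

Group the x- and y-terms: 9(x² + 20x) -16(y² - 18y) = -180
9(x + 10)² -16(y - 9)² = -180 + 900 - 1296 = -576
Dividing both sides by -576: (y - 9)²/36 - (x + 10)²/64 = 1
Hyperbola, center (-10, 9), transverse axis vertical; a² = 36, b² = 64.
c² = a² + b² = 36 + 64 = 100, so c = 10.
Foci lie on the vertical axis through the center: (h, k ± c).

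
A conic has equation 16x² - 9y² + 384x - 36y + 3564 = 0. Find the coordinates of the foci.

(-12, -17) and (-12, 13)

Rearranging, 16(x² + 24x) -9(y² + 4y) = -3564.
Complete the square in x and y: 16(x + 12)² -9(y + 2)² = -3564 + 2304 - 36 = -1296
Divide through by -1296 to get (y + 2)²/144 - (x + 12)²/81 = 1.
Hyperbola, center (-12, -2), transverse axis vertical; a² = 144, b² = 81.
c² = a² + b² = 144 + 81 = 225, so c = 15.
Foci lie on the vertical axis through the center: (h, k ± c).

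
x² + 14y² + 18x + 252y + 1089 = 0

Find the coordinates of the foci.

(-9 - 3√13, -9) and (-9 + 3√13, -9)

Group the x- and y-terms: (x² + 18x) + 14(y² + 18y) = -1089
Completing the square gives (x + 9)² + 14(y + 9)² = -1089 + 81 + 1134 = 126.
Divide through by 126 to get (x + 9)²/126 + (y + 9)²/9 = 1.
Ellipse, center (-9, -9), major axis horizontal; a² = 126, b² = 9.
c² = a² - b² = 126 - 9 = 117, so c = 3√13.
Foci lie on the horizontal axis through the center: (h ± c, k).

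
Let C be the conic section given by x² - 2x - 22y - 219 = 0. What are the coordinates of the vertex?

Only x is squared. Complete the square in x: (x - 1)² = 22(y + 10).
Vertex (1, -10); 4p = 22 so p = 11/2. Opens up.

(1, -10)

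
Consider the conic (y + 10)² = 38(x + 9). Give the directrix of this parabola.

Vertex (-9, -10); 4p = 38 so p = 19/2. Opens right.
Directrix is the vertical line x = h − p = -9 − (19/2) = -37/2.

x = -37/2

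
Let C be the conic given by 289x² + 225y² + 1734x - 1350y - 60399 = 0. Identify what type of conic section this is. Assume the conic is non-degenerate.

ellipse

No xy term. Coefficients of x² and y² are A = 289, C = 225.
A and C have the same sign but A ≠ C ⇒ ellipse.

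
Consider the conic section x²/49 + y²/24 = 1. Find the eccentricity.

e = 5/7

Center (0, 0). The larger denominator 49 sits under the x-term, so the major axis is horizontal; a² = 49, b² = 24.
c² = a² - b² = 25, so c = 5.
e = c/a = 5/7.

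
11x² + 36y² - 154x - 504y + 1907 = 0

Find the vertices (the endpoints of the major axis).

(1, 7) and (13, 7)

Group the x- and y-terms: 11(x² - 14x) + 36(y² - 14y) = -1907
11(x - 7)² + 36(y - 7)² = -1907 + 539 + 1764 = 396
Divide by 396: (x - 7)²/36 + (y - 7)²/11 = 1
Ellipse, center (7, 7), major axis horizontal; a² = 36, b² = 11.
a = 6. Vertices at (h ± a, k).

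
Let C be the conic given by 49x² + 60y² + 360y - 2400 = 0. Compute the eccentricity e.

e = √165/30

49x² + 60(y² + 6y) = 2400
49x² + 60(y + 3)² = 2400 + 0 + 540 = 2940
Divide through by 2940 to get x²/60 + (y + 3)²/49 = 1.
Ellipse, center (0, -3), major axis horizontal; a² = 60, b² = 49.
c² = a² - b² = 11, so c = √11.
e = c/a = √11/2√15 = √165/30.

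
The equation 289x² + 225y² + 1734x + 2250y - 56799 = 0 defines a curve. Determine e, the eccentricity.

Group the x- and y-terms: 289(x² + 6x) + 225(y² + 10y) = 56799
Complete the square in x and y: 289(x + 3)² + 225(y + 5)² = 56799 + 2601 + 5625 = 65025
Divide through by 65025 to get (x + 3)²/225 + (y + 5)²/289 = 1.
Ellipse, center (-3, -5), major axis vertical; a² = 289, b² = 225.
c² = a² - b² = 64, so c = 8.
e = c/a = 8/17.

e = 8/17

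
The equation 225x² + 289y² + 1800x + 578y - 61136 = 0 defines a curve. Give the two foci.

(-12, -1) and (4, -1)

Group: 225(x² + 8x) + 289(y² + 2y) = 61136
Complete the square: 225(x + 4)² + 289(y + 1)² = 61136 + 3600 + 289 = 65025
Divide through by 65025 to get (x + 4)²/289 + (y + 1)²/225 = 1.
Ellipse, center (-4, -1), major axis horizontal; a² = 289, b² = 225.
c² = a² - b² = 289 - 225 = 64, so c = 8.
Foci lie on the horizontal axis through the center: (h ± c, k).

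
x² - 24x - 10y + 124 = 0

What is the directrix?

y = -9/2

Only x is squared. Complete the square in x: (x - 12)² = 10(y + 2).
Vertex (12, -2); 4p = 10 so p = 5/2. Opens up.
Directrix is the horizontal line y = k − p = -2 − (5/2) = -9/2.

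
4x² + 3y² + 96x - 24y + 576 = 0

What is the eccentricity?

e = 1/2

Group the x- and y-terms: 4(x² + 24x) + 3(y² - 8y) = -576
Completing the square gives 4(x + 12)² + 3(y - 4)² = -576 + 576 + 48 = 48.
Dividing both sides by 48: (x + 12)²/12 + (y - 4)²/16 = 1
Ellipse, center (-12, 4), major axis vertical; a² = 16, b² = 12.
c² = a² - b² = 4, so c = 2.
e = c/a = 2/4 = 1/2.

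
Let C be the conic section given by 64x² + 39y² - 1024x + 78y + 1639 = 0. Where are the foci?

64(x² - 16x) + 39(y² + 2y) = -1639
64(x - 8)² + 39(y + 1)² = -1639 + 4096 + 39 = 2496
Dividing both sides by 2496: (x - 8)²/39 + (y + 1)²/64 = 1
Ellipse, center (8, -1), major axis vertical; a² = 64, b² = 39.
c² = a² - b² = 64 - 39 = 25, so c = 5.
Foci lie on the vertical axis through the center: (h, k ± c).

(8, -6) and (8, 4)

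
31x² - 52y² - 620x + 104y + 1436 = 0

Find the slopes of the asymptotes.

√403/26 and -√403/26

Collect terms: 31(x² - 20x) -52(y² - 2y) = -1436
31(x - 10)² -52(y - 1)² = -1436 + 3100 - 52 = 1612
Divide through by 1612 to get (x - 10)²/52 - (y - 1)²/31 = 1.
Hyperbola, center (10, 1), transverse axis horizontal; a² = 52, b² = 31.
For a horizontal hyperbola the asymptotes have slope ±b/a.
Here that is ±√31/2√13 = ±√403/26.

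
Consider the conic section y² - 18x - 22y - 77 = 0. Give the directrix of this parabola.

Only y is squared. Complete the square in y: (y - 11)² = 18(x + 11).
Vertex (-11, 11); 4p = 18 so p = 9/2. Opens right.
Directrix is the vertical line x = h − p = -11 − (9/2) = -31/2.

x = -31/2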